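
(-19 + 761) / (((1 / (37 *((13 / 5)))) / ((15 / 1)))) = 1070706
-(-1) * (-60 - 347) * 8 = -3256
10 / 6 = 5 / 3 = 1.67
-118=-118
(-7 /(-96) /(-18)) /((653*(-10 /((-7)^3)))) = -2401 /11283840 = -0.00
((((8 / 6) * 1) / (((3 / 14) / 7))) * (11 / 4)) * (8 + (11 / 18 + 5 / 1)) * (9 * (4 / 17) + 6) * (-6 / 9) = -12149060 / 1377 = -8822.85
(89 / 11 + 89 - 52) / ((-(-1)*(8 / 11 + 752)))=62 / 1035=0.06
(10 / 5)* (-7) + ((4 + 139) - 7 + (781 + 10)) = 913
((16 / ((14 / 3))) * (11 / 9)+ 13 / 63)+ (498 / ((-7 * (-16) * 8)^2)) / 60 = 317686507 / 72253440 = 4.40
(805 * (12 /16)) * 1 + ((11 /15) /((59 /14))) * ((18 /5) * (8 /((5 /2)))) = 17869761 /29500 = 605.75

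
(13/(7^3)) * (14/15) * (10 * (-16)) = -832/147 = -5.66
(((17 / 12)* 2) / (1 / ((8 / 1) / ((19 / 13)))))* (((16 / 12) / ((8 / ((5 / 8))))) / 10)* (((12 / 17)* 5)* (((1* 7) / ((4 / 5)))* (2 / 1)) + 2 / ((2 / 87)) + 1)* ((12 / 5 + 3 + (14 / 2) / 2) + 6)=129779 / 360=360.50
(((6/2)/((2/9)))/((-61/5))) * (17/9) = -255/122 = -2.09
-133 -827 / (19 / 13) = -13278 / 19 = -698.84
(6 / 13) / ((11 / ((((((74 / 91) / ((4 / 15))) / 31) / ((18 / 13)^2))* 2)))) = 185 / 42966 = 0.00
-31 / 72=-0.43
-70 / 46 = -35 / 23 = -1.52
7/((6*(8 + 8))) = 7/96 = 0.07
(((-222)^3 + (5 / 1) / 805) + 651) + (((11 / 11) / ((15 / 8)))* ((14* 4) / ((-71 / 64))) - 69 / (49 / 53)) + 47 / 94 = -26262774970423 / 2400510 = -10940498.05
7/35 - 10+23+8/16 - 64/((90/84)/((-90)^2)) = -4838263/10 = -483826.30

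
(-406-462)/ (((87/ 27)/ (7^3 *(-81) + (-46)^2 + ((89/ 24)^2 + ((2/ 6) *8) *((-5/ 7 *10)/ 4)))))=3207046007/ 464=6911737.08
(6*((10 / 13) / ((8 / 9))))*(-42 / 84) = -2.60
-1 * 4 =-4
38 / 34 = 19 / 17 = 1.12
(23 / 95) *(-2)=-46 / 95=-0.48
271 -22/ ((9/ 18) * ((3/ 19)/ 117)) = -32333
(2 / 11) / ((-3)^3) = -2 / 297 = -0.01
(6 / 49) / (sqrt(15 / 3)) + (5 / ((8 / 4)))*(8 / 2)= 6*sqrt(5) / 245 + 10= 10.05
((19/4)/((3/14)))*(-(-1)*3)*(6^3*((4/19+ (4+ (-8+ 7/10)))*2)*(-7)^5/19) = 7458476004/95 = 78510273.73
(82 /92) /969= 41 /44574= 0.00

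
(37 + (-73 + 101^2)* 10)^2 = 10265134489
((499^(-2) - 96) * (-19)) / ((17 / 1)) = 454177805 / 4233017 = 107.29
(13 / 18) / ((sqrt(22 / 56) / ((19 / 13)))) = 19*sqrt(77) / 99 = 1.68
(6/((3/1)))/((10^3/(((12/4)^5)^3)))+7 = 14352407/500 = 28704.81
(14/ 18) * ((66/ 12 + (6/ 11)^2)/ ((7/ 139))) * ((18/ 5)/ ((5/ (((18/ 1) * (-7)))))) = -24572142/ 3025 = -8123.02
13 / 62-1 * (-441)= 27355 / 62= 441.21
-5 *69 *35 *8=-96600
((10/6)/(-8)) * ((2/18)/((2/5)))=-25/432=-0.06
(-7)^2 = 49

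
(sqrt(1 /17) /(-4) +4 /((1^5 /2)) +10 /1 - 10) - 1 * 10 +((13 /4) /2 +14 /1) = 109 /8 - sqrt(17) /68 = 13.56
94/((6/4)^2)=376/9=41.78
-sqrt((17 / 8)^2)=-17 / 8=-2.12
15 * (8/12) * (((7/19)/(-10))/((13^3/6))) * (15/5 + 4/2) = -210/41743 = -0.01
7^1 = 7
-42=-42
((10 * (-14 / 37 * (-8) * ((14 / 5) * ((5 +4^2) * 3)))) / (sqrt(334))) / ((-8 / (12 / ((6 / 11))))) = -271656 * sqrt(334) / 6179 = -803.48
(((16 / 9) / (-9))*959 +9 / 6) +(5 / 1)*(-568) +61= -480643 / 162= -2966.93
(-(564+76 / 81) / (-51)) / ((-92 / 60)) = -228800 / 31671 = -7.22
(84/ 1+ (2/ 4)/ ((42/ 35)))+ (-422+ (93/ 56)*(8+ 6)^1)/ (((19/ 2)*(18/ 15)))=2818/ 57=49.44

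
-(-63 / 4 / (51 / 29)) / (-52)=-609 / 3536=-0.17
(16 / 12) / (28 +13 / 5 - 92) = -20 / 921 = -0.02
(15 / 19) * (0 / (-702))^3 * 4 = 0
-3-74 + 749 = 672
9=9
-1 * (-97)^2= -9409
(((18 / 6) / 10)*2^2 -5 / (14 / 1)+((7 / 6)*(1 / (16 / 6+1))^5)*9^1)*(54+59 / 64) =3402735821 / 72150848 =47.16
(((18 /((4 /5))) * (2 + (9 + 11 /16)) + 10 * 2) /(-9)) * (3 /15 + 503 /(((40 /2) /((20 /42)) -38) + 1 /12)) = -3879.30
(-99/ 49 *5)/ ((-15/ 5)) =165/ 49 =3.37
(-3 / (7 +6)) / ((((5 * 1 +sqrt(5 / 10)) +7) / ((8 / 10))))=-288 / 18655 +12 * sqrt(2) / 18655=-0.01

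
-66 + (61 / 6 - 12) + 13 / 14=-1405 / 21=-66.90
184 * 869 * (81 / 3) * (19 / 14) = 41013324 / 7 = 5859046.29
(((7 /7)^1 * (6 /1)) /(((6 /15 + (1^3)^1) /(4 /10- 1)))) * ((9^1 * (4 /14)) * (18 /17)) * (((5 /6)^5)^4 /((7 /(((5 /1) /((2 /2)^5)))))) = -476837158203125 /3655531526750208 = -0.13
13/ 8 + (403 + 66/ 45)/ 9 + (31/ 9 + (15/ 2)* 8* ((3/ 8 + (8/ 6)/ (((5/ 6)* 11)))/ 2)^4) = 40710437348161/ 809588736000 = 50.29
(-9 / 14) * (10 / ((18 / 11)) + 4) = -13 / 2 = -6.50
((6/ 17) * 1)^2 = 36/ 289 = 0.12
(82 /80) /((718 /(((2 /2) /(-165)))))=-41 /4738800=-0.00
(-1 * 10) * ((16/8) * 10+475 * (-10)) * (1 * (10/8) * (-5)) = -295625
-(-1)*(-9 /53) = -9 /53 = -0.17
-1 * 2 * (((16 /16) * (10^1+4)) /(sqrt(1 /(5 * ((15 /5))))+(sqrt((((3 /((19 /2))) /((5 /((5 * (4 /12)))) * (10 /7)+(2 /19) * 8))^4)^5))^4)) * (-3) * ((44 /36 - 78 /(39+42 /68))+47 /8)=1668.43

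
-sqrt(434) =-20.83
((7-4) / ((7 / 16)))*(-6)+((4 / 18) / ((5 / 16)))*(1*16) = -9376 / 315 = -29.77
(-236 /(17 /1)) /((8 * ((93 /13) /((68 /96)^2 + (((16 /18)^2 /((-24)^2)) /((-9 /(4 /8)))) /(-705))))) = -113922615079 /936054195840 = -0.12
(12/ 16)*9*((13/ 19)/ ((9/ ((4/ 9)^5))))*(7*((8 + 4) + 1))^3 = 2507884288/ 373977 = 6705.99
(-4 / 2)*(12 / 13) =-24 / 13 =-1.85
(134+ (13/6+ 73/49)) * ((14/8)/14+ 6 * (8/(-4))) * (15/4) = -19223725/3136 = -6130.01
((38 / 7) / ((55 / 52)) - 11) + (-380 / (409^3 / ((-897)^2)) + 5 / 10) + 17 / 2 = -35202274326 / 26340902665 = -1.34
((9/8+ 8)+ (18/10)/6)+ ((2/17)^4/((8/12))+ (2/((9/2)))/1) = 296758753/30067560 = 9.87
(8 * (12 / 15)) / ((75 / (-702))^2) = 1752192 / 3125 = 560.70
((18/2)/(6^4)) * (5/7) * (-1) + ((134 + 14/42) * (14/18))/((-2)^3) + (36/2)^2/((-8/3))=-406925/3024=-134.57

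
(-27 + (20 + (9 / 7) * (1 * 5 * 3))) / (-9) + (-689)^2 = 29907337 / 63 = 474719.63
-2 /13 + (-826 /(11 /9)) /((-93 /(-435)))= -14013772 /4433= -3161.24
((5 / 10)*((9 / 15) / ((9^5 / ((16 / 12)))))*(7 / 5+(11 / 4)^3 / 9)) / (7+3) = 10687 / 4251528000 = 0.00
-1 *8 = -8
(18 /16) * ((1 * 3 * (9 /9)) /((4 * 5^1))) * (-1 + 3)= 27 /80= 0.34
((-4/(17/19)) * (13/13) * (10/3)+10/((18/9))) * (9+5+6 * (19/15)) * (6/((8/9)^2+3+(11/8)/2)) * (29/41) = -202.72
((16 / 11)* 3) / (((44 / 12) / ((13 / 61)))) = 1872 / 7381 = 0.25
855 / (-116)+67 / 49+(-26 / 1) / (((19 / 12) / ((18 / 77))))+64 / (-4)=-30699195 / 1187956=-25.84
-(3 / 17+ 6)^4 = -121550625 / 83521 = -1455.33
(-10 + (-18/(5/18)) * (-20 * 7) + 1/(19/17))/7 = 172195/133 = 1294.70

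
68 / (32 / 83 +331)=5644 / 27505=0.21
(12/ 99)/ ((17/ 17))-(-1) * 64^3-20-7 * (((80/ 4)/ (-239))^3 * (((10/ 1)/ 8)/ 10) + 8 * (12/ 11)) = 262063.03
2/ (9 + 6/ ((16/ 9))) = 16/ 99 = 0.16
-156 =-156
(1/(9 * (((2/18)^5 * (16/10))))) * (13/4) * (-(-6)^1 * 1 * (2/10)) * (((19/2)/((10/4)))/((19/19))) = 4861701/80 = 60771.26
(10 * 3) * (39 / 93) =390 / 31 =12.58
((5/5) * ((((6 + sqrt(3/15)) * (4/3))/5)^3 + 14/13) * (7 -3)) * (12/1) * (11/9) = 6093824 * sqrt(5)/253125 + 22484704/73125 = 361.32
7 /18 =0.39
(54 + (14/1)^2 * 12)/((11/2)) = 437.45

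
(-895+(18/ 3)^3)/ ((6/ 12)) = -1358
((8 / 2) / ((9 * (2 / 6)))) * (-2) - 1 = -11 / 3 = -3.67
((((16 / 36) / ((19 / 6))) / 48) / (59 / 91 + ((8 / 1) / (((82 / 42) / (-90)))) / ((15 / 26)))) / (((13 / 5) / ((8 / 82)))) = -70 / 407409039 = -0.00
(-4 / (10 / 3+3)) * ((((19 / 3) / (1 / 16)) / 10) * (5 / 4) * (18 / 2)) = -72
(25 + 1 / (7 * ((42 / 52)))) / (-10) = -3701 / 1470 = -2.52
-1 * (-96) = 96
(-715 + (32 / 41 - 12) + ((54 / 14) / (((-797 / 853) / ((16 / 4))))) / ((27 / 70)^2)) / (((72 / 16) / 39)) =-19204968250 / 2646837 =-7255.82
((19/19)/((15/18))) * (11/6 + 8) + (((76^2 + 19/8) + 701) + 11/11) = 259687/40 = 6492.18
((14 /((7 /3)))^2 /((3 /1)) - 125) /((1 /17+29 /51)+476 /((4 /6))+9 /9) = -5763 /36497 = -0.16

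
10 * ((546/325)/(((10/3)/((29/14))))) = 261/25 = 10.44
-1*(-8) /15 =8 /15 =0.53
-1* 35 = -35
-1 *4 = -4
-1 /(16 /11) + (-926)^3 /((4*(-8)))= 397011377 /16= 24813211.06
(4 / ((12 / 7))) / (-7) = -1 / 3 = -0.33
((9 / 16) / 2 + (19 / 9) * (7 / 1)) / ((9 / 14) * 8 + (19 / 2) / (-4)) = 30359 / 5580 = 5.44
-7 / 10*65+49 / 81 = -7273 / 162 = -44.90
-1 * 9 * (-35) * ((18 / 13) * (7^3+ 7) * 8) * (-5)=-79380000 / 13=-6106153.85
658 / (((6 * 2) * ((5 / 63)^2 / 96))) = 20892816 / 25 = 835712.64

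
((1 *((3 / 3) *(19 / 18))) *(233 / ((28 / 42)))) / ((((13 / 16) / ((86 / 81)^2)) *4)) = 32742092 / 255879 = 127.96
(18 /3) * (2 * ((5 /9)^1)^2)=3.70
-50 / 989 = -0.05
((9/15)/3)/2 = 1/10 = 0.10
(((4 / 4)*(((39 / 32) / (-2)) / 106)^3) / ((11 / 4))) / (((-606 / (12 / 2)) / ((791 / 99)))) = 5213481 / 953903122743296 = 0.00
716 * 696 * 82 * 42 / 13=1716269184 / 13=132020706.46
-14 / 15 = -0.93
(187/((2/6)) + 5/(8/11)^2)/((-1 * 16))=-36509/1024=-35.65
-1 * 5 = -5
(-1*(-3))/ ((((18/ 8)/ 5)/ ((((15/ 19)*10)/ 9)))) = 1000/ 171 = 5.85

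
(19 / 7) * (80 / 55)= 304 / 77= 3.95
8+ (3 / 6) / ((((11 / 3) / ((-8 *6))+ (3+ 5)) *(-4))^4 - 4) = 13559100197384 / 1694887419697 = 8.00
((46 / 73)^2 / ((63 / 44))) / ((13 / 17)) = 1582768 / 4364451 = 0.36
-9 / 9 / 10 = -1 / 10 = -0.10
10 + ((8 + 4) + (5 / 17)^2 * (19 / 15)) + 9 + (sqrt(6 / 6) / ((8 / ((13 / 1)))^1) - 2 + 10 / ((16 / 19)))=73885 / 1734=42.61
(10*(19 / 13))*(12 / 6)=380 / 13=29.23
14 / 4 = 7 / 2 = 3.50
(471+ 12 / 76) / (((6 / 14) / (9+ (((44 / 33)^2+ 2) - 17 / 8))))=2002637 / 171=11711.33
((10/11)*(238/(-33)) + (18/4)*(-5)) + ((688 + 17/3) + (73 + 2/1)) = 536957/726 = 739.61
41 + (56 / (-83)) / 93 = 316423 / 7719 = 40.99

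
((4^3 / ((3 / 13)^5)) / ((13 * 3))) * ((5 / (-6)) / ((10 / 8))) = -3655808 / 2187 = -1671.61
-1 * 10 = -10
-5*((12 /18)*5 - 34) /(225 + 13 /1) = 230 /357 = 0.64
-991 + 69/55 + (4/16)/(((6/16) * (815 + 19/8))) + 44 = -1020396992/1078935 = -945.74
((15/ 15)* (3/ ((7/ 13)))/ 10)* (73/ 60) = 949/ 1400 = 0.68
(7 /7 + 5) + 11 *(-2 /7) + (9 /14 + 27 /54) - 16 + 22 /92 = -541 /46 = -11.76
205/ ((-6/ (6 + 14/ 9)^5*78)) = -74514095360/ 6908733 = -10785.49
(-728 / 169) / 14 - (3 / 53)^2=-11353 / 36517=-0.31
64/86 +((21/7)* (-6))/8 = -259/172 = -1.51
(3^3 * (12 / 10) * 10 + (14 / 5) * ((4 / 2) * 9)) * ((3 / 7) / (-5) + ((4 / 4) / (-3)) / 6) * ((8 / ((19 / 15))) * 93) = -20659392 / 665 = -31066.75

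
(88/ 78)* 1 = 44/ 39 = 1.13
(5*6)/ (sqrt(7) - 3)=-45 - 15*sqrt(7)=-84.69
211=211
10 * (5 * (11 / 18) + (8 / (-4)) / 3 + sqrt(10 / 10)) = 305 / 9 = 33.89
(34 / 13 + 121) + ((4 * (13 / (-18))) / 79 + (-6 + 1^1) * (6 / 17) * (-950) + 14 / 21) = 282948317 / 157131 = 1800.72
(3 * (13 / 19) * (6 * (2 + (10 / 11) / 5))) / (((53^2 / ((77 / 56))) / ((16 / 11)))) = 11232 / 587081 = 0.02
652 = 652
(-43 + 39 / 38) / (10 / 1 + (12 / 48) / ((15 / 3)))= -15950 / 3819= -4.18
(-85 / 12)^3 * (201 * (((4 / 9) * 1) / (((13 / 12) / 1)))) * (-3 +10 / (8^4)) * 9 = 252597596125 / 319488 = 790632.50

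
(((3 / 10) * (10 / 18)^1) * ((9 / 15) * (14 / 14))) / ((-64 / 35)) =-7 / 128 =-0.05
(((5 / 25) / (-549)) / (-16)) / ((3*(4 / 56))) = 7 / 65880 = 0.00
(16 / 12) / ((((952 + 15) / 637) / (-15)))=-12740 / 967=-13.17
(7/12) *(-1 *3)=-7/4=-1.75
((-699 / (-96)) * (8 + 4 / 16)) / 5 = 7689 / 640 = 12.01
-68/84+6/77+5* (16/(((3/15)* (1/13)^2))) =67599.27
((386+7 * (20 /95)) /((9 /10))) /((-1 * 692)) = -0.62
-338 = -338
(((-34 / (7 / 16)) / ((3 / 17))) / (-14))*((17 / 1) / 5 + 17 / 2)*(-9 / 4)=-29478 / 35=-842.23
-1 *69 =-69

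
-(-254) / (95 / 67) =17018 / 95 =179.14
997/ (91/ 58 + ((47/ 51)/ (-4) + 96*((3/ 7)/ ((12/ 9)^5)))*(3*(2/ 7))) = 385352464/ 3764669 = 102.36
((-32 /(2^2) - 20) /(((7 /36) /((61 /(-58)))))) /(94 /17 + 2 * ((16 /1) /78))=1455948 /57101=25.50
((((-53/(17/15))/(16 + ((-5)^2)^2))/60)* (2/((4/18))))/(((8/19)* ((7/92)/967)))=-201570183/610232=-330.32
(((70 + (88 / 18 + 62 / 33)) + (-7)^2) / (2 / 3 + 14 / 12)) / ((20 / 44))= 24902 / 165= 150.92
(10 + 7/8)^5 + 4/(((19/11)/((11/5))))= 473515734377/3112960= 152111.09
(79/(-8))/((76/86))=-3397/304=-11.17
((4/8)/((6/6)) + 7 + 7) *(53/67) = 1537/134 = 11.47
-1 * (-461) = 461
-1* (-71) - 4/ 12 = 212/ 3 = 70.67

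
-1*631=-631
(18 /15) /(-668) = -3 /1670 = -0.00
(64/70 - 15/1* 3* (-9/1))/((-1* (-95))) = 14207/3325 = 4.27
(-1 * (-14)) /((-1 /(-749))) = 10486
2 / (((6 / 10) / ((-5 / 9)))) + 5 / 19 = -815 / 513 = -1.59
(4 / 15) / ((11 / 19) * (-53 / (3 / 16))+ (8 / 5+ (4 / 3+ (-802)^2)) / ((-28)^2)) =0.00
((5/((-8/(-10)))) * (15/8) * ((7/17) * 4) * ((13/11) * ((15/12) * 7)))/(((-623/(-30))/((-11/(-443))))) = 2559375/10724144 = 0.24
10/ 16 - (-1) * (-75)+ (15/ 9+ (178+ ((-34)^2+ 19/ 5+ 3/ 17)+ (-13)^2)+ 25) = 2976907/ 2040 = 1459.27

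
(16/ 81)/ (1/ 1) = 16/ 81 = 0.20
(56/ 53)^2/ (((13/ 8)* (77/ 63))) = 225792/ 401687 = 0.56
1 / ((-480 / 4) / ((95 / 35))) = -19 / 840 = -0.02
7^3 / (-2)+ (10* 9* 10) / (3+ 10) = -2659 / 26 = -102.27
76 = 76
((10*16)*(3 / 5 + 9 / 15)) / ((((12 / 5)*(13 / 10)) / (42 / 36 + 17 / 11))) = 71600 / 429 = 166.90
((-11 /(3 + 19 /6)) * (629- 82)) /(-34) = 18051 /629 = 28.70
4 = 4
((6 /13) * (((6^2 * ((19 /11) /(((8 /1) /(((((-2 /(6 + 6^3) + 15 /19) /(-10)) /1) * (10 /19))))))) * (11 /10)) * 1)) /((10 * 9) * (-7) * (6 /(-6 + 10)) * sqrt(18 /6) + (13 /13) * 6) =4938 /13602076345 + 155547 * sqrt(3) /2720415269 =0.00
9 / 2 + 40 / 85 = 169 / 34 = 4.97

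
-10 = -10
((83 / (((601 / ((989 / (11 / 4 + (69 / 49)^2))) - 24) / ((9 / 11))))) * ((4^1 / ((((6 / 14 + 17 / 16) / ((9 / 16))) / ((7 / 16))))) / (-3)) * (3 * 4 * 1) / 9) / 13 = 347668324668 / 4791533727409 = 0.07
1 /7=0.14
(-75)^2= 5625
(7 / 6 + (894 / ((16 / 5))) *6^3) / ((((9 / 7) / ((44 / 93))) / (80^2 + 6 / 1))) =357197650348 / 2511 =142253146.30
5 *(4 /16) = 5 /4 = 1.25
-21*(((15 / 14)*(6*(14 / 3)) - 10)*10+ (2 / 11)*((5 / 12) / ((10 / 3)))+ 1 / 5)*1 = -925029 / 220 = -4204.68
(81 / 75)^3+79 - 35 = 707183 / 15625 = 45.26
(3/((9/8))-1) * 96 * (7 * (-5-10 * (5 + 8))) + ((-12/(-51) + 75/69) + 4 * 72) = -59006075/391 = -150910.68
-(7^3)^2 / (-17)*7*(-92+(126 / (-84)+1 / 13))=-2000385947 / 442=-4525760.06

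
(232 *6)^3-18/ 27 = 8091684862/ 3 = 2697228287.33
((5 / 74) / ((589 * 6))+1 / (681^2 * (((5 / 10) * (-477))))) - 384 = -7404927585334205 / 19283666546484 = -384.00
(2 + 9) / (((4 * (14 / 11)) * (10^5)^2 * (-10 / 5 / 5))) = -121 / 224000000000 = -0.00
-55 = -55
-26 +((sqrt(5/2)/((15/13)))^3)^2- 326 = -251781191/729000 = -345.38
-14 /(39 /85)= -1190 /39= -30.51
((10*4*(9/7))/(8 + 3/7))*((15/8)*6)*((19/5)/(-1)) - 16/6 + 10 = -44872/177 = -253.51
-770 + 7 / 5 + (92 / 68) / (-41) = -768.63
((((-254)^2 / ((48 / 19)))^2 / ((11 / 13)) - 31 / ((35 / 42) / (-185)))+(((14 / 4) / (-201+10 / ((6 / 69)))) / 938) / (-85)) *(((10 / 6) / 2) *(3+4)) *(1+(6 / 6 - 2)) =0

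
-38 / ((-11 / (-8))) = -304 / 11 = -27.64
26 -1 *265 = -239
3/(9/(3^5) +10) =81/271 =0.30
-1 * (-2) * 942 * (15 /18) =1570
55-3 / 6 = 109 / 2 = 54.50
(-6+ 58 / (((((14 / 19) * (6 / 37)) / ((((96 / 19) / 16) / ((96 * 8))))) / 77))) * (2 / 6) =7195 / 2304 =3.12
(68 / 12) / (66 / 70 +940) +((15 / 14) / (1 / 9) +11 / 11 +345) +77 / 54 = 2222553923 / 6224337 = 357.07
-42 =-42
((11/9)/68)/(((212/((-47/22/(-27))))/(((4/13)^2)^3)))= 6016/1056796042887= 0.00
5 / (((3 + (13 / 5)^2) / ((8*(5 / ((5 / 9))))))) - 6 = 1884 / 61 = 30.89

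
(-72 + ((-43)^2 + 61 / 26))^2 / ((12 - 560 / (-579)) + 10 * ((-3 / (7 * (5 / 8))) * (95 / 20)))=-8674494729957 / 53712256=-161499.36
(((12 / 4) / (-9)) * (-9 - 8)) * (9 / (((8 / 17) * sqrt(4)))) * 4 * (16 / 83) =3468 / 83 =41.78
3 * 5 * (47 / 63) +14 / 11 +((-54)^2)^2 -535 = 1964085230 / 231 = 8502533.46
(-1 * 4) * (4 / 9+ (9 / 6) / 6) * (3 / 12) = -25 / 36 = -0.69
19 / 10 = 1.90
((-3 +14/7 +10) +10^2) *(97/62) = 170.53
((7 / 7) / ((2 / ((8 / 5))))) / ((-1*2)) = -2 / 5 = -0.40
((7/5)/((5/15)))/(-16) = -21/80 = -0.26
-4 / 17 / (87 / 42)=-56 / 493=-0.11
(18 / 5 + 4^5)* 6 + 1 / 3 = 92489 / 15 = 6165.93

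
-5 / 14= -0.36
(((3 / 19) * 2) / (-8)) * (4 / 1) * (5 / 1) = -15 / 19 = -0.79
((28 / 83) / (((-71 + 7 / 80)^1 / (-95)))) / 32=6650 / 470859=0.01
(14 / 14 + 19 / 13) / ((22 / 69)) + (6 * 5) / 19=9.30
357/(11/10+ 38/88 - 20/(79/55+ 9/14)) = -125742540/2848463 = -44.14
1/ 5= 0.20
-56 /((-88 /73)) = 46.45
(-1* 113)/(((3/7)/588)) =-155036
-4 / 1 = -4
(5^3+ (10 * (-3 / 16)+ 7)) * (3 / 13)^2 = 9369 / 1352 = 6.93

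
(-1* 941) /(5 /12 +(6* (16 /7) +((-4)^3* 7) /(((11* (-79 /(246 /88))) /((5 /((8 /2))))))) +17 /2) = -755581596 /19618139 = -38.51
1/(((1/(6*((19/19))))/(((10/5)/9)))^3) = 64/27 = 2.37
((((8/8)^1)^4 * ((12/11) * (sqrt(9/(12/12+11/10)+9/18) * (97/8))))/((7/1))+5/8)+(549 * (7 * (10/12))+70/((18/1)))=291 * sqrt(938)/2156+230905/72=3211.15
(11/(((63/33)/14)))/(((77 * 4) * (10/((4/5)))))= 11/525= 0.02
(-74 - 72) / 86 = -73 / 43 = -1.70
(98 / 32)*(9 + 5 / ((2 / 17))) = 5047 / 32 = 157.72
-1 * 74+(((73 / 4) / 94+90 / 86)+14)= -58.76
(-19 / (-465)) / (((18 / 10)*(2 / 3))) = 19 / 558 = 0.03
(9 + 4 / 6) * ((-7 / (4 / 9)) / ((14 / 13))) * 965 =-1091415 / 8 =-136426.88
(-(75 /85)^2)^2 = 50625 /83521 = 0.61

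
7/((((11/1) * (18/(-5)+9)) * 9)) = 35/2673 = 0.01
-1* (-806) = 806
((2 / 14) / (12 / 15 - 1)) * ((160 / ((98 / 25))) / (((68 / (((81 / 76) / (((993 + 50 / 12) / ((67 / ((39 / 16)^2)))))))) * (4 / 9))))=-1302480000 / 112021749203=-0.01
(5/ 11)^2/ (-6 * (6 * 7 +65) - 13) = -5/ 15851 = -0.00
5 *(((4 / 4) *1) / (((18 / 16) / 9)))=40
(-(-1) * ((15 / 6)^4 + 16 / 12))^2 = 3759721 / 2304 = 1631.82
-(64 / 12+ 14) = -58 / 3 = -19.33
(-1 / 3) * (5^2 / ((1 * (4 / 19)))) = -475 / 12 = -39.58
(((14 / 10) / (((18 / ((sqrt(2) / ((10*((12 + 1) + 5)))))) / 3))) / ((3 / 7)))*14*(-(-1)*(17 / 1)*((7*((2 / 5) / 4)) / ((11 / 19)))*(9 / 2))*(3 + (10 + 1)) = 77.55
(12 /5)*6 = 72 /5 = 14.40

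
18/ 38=9/ 19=0.47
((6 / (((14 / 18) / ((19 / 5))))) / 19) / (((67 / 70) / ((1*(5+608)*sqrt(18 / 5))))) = 198612*sqrt(10) / 335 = 1874.82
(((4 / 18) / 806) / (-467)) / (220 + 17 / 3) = -0.00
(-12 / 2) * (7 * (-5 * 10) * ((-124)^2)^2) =496484889600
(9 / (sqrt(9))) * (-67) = -201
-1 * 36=-36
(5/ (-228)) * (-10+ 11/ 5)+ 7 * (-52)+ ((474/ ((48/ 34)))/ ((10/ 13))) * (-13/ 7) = -6247943/ 5320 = -1174.43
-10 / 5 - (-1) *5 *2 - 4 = 4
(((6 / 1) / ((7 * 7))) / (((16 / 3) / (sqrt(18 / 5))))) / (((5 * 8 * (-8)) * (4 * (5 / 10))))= -0.00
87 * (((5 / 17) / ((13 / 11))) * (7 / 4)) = 33495 / 884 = 37.89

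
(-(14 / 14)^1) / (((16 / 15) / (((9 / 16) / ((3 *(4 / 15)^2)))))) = -10125 / 4096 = -2.47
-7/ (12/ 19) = -11.08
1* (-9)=-9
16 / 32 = 1 / 2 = 0.50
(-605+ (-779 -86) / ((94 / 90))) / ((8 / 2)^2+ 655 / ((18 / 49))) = -1212480 / 1522001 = -0.80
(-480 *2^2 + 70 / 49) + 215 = -11925 / 7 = -1703.57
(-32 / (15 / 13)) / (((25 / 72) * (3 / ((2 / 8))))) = -832 / 125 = -6.66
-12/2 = -6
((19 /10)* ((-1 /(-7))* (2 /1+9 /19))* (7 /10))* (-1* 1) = -47 /100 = -0.47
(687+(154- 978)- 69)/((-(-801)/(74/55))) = -0.35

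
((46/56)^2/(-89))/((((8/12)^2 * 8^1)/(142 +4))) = -347553/1116416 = -0.31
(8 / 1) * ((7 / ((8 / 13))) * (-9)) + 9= -810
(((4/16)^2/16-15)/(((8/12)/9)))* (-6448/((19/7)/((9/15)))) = 877215339/3040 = 288557.68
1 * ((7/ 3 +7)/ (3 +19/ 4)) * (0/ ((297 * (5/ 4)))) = 0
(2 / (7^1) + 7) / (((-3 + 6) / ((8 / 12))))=34 / 21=1.62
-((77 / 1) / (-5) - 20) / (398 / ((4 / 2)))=177 / 995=0.18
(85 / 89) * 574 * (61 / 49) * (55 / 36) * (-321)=-1251062725 / 3738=-334687.73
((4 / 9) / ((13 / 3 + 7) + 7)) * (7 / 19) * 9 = 84 / 1045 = 0.08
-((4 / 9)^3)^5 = -1073741824 / 205891132094649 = -0.00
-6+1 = -5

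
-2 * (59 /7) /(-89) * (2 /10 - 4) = -2242 /3115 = -0.72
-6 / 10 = -3 / 5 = -0.60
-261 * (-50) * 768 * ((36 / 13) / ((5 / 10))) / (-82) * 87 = -31390156800 / 533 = -58893352.35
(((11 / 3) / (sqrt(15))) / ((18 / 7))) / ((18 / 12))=77*sqrt(15) / 1215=0.25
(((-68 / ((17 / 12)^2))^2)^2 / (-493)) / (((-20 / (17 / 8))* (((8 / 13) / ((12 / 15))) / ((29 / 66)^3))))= 87055368192 / 2779161275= 31.32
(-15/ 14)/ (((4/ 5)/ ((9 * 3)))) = -2025/ 56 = -36.16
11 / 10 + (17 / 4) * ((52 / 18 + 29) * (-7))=-170567 / 180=-947.59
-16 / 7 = -2.29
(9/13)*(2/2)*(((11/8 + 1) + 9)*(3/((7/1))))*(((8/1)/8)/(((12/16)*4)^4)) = 1/24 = 0.04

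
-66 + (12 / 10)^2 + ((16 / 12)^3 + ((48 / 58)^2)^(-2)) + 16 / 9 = -58.28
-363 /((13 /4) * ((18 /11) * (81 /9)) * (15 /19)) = -50578 /5265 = -9.61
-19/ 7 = -2.71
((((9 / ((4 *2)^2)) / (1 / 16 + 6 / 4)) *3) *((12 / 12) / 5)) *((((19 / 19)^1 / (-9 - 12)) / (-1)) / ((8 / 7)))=9 / 4000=0.00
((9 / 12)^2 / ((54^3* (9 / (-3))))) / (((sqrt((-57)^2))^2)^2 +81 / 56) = -0.00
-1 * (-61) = 61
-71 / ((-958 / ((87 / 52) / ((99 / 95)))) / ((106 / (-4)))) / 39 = -0.08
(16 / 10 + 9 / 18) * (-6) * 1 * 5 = -63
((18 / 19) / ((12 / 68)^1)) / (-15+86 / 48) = -2448 / 6023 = -0.41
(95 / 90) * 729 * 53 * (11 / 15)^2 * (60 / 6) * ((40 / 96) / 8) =365541 / 32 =11423.16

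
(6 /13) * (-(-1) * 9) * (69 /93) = 1242 /403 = 3.08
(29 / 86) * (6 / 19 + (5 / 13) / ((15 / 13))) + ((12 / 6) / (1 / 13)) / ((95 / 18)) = 126109 / 24510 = 5.15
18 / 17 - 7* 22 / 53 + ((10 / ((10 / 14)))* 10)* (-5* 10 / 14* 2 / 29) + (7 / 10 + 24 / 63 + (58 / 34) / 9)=-577117321 / 16461270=-35.06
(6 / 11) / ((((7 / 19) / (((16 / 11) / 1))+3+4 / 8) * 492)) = 152 / 514591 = 0.00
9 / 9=1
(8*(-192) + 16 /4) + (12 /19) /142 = -1532.00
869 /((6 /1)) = 869 /6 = 144.83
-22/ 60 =-11/ 30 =-0.37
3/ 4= 0.75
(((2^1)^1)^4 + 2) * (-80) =-1440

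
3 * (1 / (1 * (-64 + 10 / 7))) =-7 / 146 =-0.05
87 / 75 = 29 / 25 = 1.16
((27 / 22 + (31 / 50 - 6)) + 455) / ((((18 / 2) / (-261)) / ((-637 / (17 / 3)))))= 6871013877 / 4675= 1469735.59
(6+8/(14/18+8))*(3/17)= 1638/1343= 1.22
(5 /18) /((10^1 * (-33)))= -1 /1188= -0.00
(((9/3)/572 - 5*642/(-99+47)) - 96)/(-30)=6533/5720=1.14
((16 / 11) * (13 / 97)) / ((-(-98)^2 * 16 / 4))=-13 / 2561867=-0.00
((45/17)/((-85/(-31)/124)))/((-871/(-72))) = 2490912/251719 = 9.90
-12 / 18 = -2 / 3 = -0.67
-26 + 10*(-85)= -876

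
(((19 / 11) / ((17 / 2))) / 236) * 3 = 57 / 22066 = 0.00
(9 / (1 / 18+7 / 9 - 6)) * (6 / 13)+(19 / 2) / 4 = 5065 / 3224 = 1.57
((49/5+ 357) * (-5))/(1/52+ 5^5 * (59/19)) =-1811992/9587519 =-0.19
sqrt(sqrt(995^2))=sqrt(995)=31.54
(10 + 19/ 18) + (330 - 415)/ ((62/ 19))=-4183/ 279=-14.99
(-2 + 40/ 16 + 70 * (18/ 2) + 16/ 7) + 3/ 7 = 8865/ 14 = 633.21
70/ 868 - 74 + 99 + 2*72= 10483/ 62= 169.08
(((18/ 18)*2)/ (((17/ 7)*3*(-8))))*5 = -0.17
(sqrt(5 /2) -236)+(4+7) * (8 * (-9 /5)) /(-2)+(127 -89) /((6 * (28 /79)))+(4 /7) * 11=-131.06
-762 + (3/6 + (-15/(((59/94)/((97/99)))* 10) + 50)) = -2779699/3894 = -713.84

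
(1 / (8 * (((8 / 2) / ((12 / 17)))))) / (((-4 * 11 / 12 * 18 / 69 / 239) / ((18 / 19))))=-5.22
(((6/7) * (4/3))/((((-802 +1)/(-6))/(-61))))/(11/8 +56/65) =-507520/2173647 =-0.23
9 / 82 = 0.11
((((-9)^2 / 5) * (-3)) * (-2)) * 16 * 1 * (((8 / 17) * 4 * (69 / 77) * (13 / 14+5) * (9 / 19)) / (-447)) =-2137591296 / 129702265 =-16.48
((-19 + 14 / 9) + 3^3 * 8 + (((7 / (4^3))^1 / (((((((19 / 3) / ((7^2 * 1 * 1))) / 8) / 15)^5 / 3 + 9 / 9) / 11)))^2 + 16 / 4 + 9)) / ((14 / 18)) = 7190492542978786444356043418915417273625321872 / 26255985108819025411098610136756968211857801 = 273.86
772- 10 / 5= 770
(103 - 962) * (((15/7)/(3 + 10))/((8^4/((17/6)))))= -73015/745472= -0.10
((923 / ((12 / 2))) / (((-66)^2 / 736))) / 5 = 84916 / 16335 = 5.20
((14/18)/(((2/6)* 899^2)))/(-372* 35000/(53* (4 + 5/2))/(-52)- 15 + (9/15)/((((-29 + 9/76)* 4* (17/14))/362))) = 11698065925/2877878902535868429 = 0.00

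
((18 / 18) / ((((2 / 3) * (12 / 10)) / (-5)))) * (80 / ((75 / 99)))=-660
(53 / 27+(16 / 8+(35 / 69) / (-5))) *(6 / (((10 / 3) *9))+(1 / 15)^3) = 1621048 / 2095875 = 0.77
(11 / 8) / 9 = 11 / 72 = 0.15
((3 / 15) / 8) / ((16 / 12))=3 / 160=0.02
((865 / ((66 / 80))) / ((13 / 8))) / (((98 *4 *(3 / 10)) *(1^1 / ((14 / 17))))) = 692000 / 153153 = 4.52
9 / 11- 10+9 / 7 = -608 / 77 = -7.90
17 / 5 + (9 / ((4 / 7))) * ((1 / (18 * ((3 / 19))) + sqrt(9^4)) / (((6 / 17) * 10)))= 527663 / 1440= 366.43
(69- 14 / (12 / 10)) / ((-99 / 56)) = -9632 / 297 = -32.43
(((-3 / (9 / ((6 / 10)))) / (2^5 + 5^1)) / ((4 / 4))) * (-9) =9 / 185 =0.05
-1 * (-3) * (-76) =-228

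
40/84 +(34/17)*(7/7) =52/21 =2.48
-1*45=-45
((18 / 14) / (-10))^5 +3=5042040951 / 1680700000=3.00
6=6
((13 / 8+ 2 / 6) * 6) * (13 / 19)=611 / 76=8.04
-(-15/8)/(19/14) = 105/76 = 1.38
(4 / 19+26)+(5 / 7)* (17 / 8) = 29503 / 1064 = 27.73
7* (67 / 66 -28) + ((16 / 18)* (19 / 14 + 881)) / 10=-110.46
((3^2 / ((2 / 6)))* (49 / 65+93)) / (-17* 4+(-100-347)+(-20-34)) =-164538 / 36985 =-4.45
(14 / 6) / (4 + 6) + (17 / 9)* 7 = 1211 / 90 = 13.46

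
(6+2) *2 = 16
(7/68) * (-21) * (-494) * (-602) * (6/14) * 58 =-271663938/17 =-15980231.65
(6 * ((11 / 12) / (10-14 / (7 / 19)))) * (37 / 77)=-37 / 392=-0.09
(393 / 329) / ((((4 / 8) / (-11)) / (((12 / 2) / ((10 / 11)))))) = -285318 / 1645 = -173.45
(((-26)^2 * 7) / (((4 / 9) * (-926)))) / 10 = -10647 / 9260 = -1.15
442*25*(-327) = -3613350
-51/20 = -2.55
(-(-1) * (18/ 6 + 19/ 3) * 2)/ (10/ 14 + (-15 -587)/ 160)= -31360/ 5121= -6.12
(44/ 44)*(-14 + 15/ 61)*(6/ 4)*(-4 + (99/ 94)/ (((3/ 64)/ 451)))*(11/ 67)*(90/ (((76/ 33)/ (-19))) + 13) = 25028665.61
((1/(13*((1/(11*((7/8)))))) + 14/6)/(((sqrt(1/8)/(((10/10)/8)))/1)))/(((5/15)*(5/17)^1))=16303*sqrt(2)/2080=11.08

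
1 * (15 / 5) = 3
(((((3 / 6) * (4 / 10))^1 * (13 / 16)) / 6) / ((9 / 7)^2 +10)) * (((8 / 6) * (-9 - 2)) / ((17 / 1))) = -7007 / 3494520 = -0.00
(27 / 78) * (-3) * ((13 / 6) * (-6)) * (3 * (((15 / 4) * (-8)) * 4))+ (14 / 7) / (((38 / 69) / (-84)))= -98136 / 19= -5165.05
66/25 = 2.64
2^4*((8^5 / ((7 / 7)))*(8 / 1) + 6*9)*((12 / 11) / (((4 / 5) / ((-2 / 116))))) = -31463760 / 319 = -98632.48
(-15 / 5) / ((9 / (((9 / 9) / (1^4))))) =-1 / 3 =-0.33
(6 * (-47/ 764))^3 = -0.05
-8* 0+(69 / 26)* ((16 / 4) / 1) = 10.62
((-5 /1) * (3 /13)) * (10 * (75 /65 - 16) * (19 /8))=275025 /676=406.84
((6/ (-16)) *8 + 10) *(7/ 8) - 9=-23/ 8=-2.88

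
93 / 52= 1.79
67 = 67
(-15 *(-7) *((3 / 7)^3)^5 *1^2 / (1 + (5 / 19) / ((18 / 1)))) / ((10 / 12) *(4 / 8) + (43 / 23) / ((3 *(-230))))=2336378000963400 / 3092177015094564817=0.00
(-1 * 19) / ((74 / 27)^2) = -2.53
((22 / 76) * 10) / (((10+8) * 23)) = 55 / 7866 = 0.01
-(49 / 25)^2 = -2401 / 625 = -3.84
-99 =-99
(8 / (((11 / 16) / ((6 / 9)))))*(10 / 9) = 2560 / 297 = 8.62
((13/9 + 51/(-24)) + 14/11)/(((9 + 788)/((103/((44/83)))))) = 0.14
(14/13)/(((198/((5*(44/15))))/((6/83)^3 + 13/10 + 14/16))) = 116092921/668990790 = 0.17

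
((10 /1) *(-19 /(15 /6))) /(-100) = 19 /25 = 0.76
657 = 657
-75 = -75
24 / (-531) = -8 / 177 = -0.05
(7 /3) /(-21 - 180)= -7 /603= -0.01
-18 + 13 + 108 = 103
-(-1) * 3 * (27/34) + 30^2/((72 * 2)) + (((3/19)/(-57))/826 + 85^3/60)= 77893115999/7603743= 10244.05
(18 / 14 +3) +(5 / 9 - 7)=-136 / 63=-2.16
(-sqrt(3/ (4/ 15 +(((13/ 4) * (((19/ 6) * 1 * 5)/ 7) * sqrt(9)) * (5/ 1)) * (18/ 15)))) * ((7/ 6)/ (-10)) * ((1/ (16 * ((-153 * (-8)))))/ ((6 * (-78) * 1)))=-7 * sqrt(1949045)/ 5103887293440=-0.00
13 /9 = 1.44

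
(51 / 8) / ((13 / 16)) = 102 / 13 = 7.85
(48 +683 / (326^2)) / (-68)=-5101931 / 7226768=-0.71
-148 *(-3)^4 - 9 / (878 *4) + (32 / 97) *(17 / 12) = -12251165083 / 1021992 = -11987.54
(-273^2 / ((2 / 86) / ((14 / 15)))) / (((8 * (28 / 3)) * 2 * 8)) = -3204747 / 1280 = -2503.71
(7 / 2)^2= 49 / 4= 12.25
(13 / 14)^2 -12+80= 13497 / 196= 68.86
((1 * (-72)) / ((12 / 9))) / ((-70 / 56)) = 216 / 5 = 43.20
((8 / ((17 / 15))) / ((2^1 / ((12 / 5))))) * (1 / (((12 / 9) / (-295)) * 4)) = -7965 / 17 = -468.53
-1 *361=-361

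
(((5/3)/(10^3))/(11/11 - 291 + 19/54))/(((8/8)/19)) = -171/1564100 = -0.00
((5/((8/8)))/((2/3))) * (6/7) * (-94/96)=-705/112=-6.29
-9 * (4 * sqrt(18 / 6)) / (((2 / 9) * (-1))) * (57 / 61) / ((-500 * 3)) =-1539 * sqrt(3) / 15250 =-0.17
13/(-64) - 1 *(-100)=6387/64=99.80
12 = 12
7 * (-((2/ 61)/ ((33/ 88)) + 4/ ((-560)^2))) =-1254583/ 2049600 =-0.61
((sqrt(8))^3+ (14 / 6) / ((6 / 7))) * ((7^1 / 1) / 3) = 343 / 54+ 112 * sqrt(2) / 3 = 59.15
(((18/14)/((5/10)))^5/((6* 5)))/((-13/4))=-1259712/1092455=-1.15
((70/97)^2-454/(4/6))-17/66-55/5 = -429564401/620994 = -691.74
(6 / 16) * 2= 3 / 4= 0.75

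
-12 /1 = -12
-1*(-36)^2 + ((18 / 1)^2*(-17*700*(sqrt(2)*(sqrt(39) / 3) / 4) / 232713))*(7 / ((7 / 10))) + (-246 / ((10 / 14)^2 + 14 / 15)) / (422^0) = -1555866 / 1061 - 7000*sqrt(78) / 507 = -1588.35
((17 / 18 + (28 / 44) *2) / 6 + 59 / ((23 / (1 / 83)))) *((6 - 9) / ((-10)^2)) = -0.01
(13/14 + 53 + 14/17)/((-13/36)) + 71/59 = -13729085/91273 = -150.42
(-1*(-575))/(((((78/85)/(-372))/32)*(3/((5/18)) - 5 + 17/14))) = -6787760000/6383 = -1063412.19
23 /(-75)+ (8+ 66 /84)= 8903 /1050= 8.48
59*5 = 295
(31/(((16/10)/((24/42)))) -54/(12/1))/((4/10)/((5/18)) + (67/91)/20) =59800/13439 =4.45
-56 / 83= -0.67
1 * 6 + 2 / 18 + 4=91 / 9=10.11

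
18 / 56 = 0.32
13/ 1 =13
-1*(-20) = 20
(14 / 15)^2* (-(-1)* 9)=196 / 25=7.84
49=49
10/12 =5/6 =0.83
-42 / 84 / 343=-1 / 686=-0.00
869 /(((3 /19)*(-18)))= -305.76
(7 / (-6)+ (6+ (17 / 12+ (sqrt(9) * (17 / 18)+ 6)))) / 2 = 181 / 24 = 7.54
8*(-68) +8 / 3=-1624 / 3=-541.33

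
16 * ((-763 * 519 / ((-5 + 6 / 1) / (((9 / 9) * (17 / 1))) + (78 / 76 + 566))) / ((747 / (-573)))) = 260589257824 / 30405971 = 8570.33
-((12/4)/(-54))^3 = 1/5832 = 0.00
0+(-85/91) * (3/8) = -255/728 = -0.35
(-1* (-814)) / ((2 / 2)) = 814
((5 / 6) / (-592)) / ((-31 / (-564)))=-235 / 9176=-0.03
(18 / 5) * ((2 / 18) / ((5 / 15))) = 6 / 5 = 1.20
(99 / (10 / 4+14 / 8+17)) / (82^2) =0.00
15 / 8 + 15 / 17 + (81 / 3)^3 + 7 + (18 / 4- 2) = 2678555 / 136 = 19695.26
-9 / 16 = -0.56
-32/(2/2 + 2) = -32/3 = -10.67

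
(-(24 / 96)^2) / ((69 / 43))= -43 / 1104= -0.04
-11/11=-1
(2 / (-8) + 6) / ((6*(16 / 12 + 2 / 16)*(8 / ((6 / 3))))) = 23 / 140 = 0.16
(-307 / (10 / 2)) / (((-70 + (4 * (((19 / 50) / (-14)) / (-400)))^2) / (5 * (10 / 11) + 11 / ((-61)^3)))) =3.99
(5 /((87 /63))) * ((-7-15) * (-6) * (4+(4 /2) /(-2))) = 41580 /29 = 1433.79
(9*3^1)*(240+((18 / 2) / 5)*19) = 37017 / 5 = 7403.40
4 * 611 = 2444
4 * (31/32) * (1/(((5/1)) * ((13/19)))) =589/520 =1.13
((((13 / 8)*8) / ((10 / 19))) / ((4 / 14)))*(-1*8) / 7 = -98.80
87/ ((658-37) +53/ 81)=7047/ 50354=0.14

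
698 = 698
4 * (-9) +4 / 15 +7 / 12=-703 / 20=-35.15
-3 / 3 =-1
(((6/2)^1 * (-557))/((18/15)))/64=-2785/128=-21.76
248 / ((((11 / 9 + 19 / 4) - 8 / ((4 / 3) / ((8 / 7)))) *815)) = -62496 / 181745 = -0.34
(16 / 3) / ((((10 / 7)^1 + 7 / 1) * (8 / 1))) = 14 / 177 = 0.08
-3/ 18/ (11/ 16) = -8/ 33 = -0.24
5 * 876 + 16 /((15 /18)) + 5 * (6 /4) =4406.70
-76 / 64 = -19 / 16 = -1.19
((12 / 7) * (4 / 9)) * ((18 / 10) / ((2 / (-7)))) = -24 / 5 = -4.80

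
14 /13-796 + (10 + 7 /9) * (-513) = -82211 /13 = -6323.92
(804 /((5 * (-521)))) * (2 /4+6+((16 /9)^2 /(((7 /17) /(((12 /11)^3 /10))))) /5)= -1254588802 /606769625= -2.07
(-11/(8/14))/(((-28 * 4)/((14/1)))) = 77/32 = 2.41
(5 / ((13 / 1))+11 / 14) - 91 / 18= -3182 / 819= -3.89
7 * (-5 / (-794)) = 35 / 794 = 0.04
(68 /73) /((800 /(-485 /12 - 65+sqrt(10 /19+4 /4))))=-4301 /35040+17 * sqrt(551) /277400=-0.12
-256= -256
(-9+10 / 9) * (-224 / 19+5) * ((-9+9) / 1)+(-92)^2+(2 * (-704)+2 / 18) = 63505 / 9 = 7056.11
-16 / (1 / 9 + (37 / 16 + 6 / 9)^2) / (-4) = 0.45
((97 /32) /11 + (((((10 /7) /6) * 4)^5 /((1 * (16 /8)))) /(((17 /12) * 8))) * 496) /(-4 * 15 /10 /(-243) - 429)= -141918494183 /3494613088736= -0.04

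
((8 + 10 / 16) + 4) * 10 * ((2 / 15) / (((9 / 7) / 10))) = 3535 / 27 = 130.93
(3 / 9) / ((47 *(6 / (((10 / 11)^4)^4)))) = 5000000000000000 / 19436735732291024103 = 0.00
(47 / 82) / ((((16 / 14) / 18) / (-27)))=-79947 / 328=-243.74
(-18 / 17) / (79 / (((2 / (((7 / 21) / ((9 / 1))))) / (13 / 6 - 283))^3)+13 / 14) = 4285540224 / 44971510518373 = 0.00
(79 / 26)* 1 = 79 / 26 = 3.04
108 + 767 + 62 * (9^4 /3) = 136469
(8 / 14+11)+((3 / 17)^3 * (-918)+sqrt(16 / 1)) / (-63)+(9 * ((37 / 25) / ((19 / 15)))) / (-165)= 1096323244 / 95131575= 11.52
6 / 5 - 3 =-9 / 5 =-1.80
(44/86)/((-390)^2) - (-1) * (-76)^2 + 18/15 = 18892310591/3270150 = 5777.20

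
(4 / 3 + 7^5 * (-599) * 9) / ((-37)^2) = -66184.47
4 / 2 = 2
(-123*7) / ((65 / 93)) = -80073 / 65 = -1231.89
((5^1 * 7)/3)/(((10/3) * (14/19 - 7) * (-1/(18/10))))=171/170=1.01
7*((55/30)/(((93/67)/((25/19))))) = 128975/10602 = 12.17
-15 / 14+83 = 1147 / 14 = 81.93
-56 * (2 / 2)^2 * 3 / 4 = -42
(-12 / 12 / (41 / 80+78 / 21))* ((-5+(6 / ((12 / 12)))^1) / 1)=-0.24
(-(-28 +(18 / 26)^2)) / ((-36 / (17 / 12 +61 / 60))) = -339523 / 182520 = -1.86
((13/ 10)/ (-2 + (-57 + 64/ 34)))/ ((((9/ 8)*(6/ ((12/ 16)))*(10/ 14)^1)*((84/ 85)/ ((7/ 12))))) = -26299/ 12584160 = -0.00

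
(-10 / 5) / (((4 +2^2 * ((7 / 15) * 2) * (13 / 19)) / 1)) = -285 / 934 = -0.31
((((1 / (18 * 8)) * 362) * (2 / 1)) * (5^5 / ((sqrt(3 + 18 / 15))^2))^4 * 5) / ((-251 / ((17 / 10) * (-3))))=183403491973876953125 / 1171553544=156547255490.93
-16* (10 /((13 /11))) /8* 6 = -1320 /13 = -101.54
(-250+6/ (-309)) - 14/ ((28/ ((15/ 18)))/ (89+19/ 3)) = -537181/ 1854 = -289.74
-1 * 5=-5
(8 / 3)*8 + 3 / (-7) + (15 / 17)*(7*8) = 25103 / 357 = 70.32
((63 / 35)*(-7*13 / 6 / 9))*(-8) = 364 / 15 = 24.27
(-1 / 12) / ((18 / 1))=-1 / 216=-0.00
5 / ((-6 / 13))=-65 / 6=-10.83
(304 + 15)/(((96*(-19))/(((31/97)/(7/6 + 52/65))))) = -49445/1739792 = -0.03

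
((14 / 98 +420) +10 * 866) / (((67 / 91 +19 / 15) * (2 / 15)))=185915925 / 5468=34000.72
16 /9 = 1.78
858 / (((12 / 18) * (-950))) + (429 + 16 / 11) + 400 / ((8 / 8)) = 8664093 / 10450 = 829.10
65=65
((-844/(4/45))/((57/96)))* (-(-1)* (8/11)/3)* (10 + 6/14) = -59147520/1463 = -40428.93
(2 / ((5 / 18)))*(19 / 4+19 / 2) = 513 / 5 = 102.60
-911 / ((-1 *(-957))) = -911 / 957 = -0.95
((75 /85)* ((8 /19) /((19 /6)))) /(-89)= -720 /546193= -0.00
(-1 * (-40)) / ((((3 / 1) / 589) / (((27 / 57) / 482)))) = 1860 / 241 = 7.72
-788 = -788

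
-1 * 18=-18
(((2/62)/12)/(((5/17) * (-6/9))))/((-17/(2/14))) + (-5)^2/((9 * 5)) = 43409/78120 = 0.56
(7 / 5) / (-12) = -7 / 60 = -0.12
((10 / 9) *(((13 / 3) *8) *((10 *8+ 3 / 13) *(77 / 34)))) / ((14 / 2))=458920 / 459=999.83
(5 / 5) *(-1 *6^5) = -7776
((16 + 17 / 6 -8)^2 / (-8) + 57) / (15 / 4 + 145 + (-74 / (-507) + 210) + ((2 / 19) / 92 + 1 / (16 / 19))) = 900341923 / 7658878470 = 0.12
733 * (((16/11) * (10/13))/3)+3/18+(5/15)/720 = 84493223/308880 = 273.55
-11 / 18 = -0.61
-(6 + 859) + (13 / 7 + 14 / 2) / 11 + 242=-622.19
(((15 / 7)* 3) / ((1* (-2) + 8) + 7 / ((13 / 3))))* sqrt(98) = 65* sqrt(2) / 11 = 8.36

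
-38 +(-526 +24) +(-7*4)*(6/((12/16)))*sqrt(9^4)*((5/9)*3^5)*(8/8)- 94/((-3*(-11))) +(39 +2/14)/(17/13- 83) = -100172468317/40887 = -2449983.33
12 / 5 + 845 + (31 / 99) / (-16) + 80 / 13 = 87879889 / 102960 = 853.53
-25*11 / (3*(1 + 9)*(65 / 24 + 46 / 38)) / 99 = -380 / 16083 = -0.02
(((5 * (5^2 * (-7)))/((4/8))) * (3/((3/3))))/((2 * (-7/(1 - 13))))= -4500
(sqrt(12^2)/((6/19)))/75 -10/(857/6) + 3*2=413716/64275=6.44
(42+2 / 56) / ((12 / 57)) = 22363 / 112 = 199.67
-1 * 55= -55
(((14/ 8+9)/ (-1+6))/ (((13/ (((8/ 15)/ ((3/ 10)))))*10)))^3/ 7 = 636056/ 175176421875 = 0.00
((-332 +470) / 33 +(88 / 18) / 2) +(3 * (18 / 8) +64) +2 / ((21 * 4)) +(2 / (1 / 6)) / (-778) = 83444485 / 1078308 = 77.38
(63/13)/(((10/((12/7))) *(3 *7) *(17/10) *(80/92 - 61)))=-276/713167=-0.00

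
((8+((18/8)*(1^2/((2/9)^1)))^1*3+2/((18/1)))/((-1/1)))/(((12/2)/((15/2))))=-13855/288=-48.11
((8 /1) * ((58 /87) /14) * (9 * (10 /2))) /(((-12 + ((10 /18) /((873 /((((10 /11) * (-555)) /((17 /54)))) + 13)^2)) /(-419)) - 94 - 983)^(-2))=739361291716468235402684754859262520 /36367859247345705783969178207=20330074.60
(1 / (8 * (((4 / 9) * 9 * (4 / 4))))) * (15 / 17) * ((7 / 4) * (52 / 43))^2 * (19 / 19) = 124215 / 1005856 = 0.12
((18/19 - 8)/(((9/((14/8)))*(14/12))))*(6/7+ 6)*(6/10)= -3216/665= -4.84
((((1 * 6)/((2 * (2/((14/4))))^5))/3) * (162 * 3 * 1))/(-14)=-583443/16384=-35.61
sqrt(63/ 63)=1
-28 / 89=-0.31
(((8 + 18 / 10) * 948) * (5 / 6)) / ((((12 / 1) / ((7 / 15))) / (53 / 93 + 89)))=26967.50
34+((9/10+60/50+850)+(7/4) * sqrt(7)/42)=sqrt(7)/24+8861/10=886.21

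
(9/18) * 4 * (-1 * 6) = -12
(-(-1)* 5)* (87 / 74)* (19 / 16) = 6.98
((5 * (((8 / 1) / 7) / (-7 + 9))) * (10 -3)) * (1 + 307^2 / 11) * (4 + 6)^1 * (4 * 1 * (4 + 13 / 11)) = 4298256000 / 121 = 35522776.86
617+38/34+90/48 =84319/136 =619.99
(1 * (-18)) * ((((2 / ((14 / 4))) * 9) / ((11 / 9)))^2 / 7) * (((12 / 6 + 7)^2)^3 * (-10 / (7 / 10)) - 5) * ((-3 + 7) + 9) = 118677539953440 / 26411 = 4493489074.76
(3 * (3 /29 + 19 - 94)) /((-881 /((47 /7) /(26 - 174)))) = -76563 /6617191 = -0.01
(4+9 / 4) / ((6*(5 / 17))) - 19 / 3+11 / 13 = -607 / 312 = -1.95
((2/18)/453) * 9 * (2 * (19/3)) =38/1359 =0.03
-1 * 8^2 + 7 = -57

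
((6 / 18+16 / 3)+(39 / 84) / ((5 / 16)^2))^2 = 29931841 / 275625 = 108.60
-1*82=-82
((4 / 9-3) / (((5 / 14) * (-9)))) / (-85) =-0.01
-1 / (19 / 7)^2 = -49 / 361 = -0.14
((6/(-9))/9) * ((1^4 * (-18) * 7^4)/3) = 1067.11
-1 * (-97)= 97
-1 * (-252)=252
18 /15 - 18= -84 /5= -16.80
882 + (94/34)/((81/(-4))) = 1214326/1377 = 881.86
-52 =-52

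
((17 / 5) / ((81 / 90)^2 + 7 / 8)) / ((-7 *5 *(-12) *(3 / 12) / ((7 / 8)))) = 17 / 1011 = 0.02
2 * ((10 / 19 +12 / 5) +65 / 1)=12906 / 95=135.85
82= 82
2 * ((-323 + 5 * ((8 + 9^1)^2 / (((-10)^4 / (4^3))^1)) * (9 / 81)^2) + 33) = -5870188 / 10125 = -579.77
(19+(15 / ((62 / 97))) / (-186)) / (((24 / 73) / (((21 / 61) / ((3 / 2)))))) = 37073561 / 2813808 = 13.18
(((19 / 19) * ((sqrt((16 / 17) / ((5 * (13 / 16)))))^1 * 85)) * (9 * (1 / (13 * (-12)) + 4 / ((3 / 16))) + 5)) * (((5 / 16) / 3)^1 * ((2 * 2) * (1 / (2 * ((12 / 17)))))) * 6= 870485 * sqrt(1105) / 2028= 14268.37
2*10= 20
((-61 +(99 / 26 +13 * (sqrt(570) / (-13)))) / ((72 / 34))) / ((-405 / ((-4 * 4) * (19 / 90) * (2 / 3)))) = -960602 / 6396975 - 1292 * sqrt(570) / 492075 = -0.21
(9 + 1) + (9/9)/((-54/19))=521/54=9.65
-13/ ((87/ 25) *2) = -1.87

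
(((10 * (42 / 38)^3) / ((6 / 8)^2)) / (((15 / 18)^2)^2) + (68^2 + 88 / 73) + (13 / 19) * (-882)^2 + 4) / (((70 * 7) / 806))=1934767038307896 / 2190593125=883216.06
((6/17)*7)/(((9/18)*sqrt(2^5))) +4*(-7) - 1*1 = -28.13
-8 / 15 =-0.53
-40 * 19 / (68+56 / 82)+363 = 123881 / 352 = 351.93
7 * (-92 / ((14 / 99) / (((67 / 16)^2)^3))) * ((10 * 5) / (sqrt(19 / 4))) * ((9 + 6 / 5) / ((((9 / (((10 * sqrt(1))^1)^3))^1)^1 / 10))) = -6384145970486.86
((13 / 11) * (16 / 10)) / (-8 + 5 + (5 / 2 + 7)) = 16 / 55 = 0.29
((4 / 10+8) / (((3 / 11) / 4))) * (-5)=-616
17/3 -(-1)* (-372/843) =4405/843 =5.23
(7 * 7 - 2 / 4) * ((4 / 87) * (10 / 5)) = 388 / 87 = 4.46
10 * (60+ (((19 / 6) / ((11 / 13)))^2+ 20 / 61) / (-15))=235335731 / 398574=590.44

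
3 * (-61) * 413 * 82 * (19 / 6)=-19625347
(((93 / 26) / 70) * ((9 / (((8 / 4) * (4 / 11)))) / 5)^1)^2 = 84768849 / 5299840000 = 0.02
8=8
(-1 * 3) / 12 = -1 / 4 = -0.25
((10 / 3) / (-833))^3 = -1000 / 15606257499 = -0.00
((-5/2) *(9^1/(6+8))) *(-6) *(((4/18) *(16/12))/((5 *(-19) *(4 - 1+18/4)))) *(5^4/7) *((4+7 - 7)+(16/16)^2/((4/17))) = -2750/931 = -2.95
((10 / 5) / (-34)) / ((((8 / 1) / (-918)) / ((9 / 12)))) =81 / 16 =5.06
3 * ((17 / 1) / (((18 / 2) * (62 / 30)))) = 85 / 31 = 2.74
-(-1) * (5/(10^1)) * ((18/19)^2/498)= 27/29963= 0.00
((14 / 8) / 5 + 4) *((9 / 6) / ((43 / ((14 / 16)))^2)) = 12789 / 4733440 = 0.00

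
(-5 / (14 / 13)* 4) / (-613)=130 / 4291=0.03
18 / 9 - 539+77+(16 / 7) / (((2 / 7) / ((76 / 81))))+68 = -31144 / 81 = -384.49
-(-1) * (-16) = -16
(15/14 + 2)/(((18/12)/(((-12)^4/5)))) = 297216/35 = 8491.89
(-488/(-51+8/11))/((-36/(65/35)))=-17446/34839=-0.50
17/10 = 1.70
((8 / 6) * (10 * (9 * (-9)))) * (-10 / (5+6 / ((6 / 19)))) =450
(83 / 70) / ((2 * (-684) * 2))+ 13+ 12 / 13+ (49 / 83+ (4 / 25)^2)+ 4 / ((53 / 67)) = 19.60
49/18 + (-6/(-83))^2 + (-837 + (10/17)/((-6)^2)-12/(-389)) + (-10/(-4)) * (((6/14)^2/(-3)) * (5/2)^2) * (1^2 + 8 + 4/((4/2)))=-135772127164897/160724944296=-844.75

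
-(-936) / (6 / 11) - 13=1703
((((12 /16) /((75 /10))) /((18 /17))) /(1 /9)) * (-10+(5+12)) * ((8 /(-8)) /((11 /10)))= -119 /22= -5.41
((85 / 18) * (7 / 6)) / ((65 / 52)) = 119 / 27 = 4.41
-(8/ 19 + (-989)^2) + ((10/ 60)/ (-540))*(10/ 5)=-30106577359/ 30780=-978121.42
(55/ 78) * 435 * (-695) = -5542625/ 26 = -213177.88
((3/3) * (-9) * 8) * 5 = -360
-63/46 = -1.37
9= 9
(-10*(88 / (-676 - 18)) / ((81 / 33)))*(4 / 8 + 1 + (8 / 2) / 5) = 11132 / 9369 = 1.19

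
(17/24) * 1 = 17/24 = 0.71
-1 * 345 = -345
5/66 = 0.08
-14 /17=-0.82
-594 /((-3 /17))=3366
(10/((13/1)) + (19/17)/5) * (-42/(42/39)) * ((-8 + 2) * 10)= 39492/17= 2323.06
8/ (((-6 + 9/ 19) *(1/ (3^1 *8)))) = -34.74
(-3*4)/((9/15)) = -20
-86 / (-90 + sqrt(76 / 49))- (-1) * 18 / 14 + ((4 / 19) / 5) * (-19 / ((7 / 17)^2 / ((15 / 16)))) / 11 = 301 * sqrt(19) / 99206 + 196704285 / 106944068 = 1.85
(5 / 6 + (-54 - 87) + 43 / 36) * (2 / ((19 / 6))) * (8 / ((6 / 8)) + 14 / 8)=-745447 / 684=-1089.83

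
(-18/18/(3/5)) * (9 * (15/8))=-225/8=-28.12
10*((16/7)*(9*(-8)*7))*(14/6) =-26880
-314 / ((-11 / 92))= 28888 / 11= 2626.18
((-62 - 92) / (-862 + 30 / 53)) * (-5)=-20405 / 22828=-0.89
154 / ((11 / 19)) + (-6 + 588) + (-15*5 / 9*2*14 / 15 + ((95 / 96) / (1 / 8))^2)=128897 / 144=895.12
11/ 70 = 0.16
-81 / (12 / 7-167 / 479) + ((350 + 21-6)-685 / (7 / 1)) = 6661579 / 32053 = 207.83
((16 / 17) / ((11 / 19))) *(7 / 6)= 1064 / 561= 1.90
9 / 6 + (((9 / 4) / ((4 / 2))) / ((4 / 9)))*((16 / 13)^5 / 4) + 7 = 7639085 / 742586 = 10.29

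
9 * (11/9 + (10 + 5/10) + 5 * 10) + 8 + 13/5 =5661/10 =566.10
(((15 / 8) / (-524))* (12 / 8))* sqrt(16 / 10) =-0.01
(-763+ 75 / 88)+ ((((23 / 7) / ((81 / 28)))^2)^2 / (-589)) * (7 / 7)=-1700508516869209 / 2231197642872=-762.15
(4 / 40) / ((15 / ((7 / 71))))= 7 / 10650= 0.00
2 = 2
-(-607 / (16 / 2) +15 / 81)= 16349 / 216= 75.69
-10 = -10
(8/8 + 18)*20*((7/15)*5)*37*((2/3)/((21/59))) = 1659080/27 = 61447.41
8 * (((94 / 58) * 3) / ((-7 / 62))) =-69936 / 203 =-344.51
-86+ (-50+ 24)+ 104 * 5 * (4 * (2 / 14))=1296 / 7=185.14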